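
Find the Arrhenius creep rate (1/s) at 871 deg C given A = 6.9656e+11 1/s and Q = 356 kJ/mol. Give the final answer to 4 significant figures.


rate = A * exp(-Q / (R*T))
T = 871 + 273.15 = 1144.15 K
rate = 6.9656e+11 * exp(-356e3 / (8.314 * 1144.15))
rate = 3.887e-05 1/s


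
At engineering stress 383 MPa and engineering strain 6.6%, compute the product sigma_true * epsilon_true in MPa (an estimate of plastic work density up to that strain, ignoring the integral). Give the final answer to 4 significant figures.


sigma_true = sigma_eng * (1 + epsilon_eng)
sigma_true = 383 * (1 + 0.066) = 408.278 MPa
epsilon_true = ln(1 + epsilon_eng)
epsilon_true = ln(1 + 0.066) = 0.0639133
sigma_true * epsilon_true = 408.278 * 0.0639133 = 26.09 MPa


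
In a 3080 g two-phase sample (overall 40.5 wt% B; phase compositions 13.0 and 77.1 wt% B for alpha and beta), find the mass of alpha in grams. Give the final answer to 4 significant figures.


f_alpha = (C_beta - C0) / (C_beta - C_alpha)
f_alpha = (77.1 - 40.5) / (77.1 - 13.0) = 0.570983
m_alpha = f_alpha * m_total = 0.570983 * 3080 = 1759 g


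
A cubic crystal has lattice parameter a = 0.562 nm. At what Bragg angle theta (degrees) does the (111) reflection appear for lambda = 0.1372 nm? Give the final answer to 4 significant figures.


d = a / sqrt(h^2+k^2+l^2)
d = 0.562 / sqrt(3) = 0.324471 nm
lambda = 2*d*sin(theta)  =>  sin(theta) = lambda / (2*d)
sin(theta) = 0.1372 / (2 * 0.324471) = 0.211421
theta = 12.21 deg


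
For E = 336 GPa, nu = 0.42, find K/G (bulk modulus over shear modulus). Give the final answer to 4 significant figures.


G = E / (2*(1+nu))
G = 336 / (2*(1+0.42)) = 118.31 GPa
K = E / (3*(1-2*nu))
K = 336 / (3*(1-2*0.42)) = 700 GPa
K/G = 700 / 118.31 = 5.917


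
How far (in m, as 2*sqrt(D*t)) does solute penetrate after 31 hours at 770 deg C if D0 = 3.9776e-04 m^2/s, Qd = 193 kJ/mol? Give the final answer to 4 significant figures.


Step 1: D = D0 * exp(-Qd/(R*T))
T = 1043.15 K
D = 3.9776e-04 * exp(-193e3 / (8.314 * 1043.15)) = 8.60994e-14 m^2/s
Step 2: L = 2*sqrt(D*t)
t = 31 h = 111600 s
L = 2*sqrt(8.60994e-14 * 111600) = 1.96e-04 m


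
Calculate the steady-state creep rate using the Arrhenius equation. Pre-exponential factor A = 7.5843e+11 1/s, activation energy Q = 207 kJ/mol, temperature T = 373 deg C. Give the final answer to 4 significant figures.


rate = A * exp(-Q / (R*T))
T = 373 + 273.15 = 646.15 K
rate = 7.5843e+11 * exp(-207e3 / (8.314 * 646.15))
rate = 1.398e-05 1/s


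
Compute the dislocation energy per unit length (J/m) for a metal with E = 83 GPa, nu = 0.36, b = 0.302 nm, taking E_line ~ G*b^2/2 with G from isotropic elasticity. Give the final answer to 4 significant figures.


Step 1: G = E / (2*(1+nu))
G = 83 / (2*(1+0.36)) = 30.5147 GPa = 3.05147e+10 Pa
Step 2: E_line = G*b^2/2
b = 0.302 nm = 3.02e-10 m
E_line = 0.5 * 3.05147e+10 * (3.02e-10)^2 = 1.392e-09 J/m


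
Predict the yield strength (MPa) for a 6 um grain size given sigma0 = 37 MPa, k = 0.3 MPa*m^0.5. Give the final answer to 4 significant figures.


sigma_y = sigma0 + k / sqrt(d)
d = 6 um = 6e-06 m
sigma_y = 37 + 0.3 / sqrt(6e-06)
sigma_y = 159.5 MPa


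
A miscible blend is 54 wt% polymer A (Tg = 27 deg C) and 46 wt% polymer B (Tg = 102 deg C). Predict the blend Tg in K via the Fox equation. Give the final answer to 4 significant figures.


1/Tg = w1/Tg1 + w2/Tg2 (in Kelvin)
Tg1 = 300.15 K, Tg2 = 375.15 K
1/Tg = 0.54/300.15 + 0.46/375.15
Tg = 330.5 K


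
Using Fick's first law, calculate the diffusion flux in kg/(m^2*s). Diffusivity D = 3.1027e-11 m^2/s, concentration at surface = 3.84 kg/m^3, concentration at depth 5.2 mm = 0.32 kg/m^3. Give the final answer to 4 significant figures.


J = -D * (dC/dx) = D * (C1 - C2) / dx
J = 3.1027e-11 * (3.84 - 0.32) / 5.2e-03
J = 2.1e-08 kg/(m^2*s)


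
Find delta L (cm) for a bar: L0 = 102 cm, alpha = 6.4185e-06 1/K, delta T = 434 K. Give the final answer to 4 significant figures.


dL = L0 * alpha * dT
dL = 102 * 6.4185e-06 * 434
dL = 0.2841 cm


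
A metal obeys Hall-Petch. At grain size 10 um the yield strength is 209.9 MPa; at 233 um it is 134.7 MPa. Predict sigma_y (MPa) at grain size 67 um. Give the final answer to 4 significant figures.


sigma_y = sigma0 + k / sqrt(d)
1/sqrt(d1) = 1/sqrt(1e-05) = 316.228;  1/sqrt(d2) = 65.5122
k = (sigma1 - sigma2) / (1/sqrt(d1) - 1/sqrt(d2)) = (209.9 - 134.7) / (316.228 - 65.5122) = 0.299941 MPa*m^0.5
sigma0 = sigma1 - k/sqrt(d1) = 209.9 - 0.299941*316.228 = 115.05 MPa
sigma_y(d3) = 115.05 + 0.299941 / sqrt(6.7e-05) = 151.7 MPa


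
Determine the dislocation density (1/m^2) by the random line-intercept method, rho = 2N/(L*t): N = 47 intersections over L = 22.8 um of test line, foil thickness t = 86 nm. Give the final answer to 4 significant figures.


rho = 2N / (L * t)
L = 22.8 um = 2.28e-05 m, t = 86 nm = 8.6e-08 m
rho = 2 * 47 / (2.28e-05 * 8.6e-08)
rho = 4.794e+13 1/m^2


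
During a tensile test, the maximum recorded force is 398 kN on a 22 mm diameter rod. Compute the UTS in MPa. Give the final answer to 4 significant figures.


A0 = pi*(d/2)^2 = pi*(22/2)^2 = 380.133 mm^2
UTS = F_max / A0 = 398*1000 / 380.133
UTS = 1047 MPa


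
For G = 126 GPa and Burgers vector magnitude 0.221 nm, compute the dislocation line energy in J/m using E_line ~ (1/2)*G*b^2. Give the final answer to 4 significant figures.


E = G*b^2/2
b = 0.221 nm = 2.21e-10 m
G = 126 GPa = 1.26e+11 Pa
E = 0.5 * 1.26e+11 * (2.21e-10)^2
E = 3.077e-09 J/m


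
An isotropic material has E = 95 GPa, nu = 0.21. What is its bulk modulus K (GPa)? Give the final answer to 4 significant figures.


K = E / (3*(1-2*nu))
K = 95 / (3*(1-2*0.21))
K = 54.6 GPa


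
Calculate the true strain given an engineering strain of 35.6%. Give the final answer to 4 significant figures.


epsilon_true = ln(1 + epsilon_eng)
epsilon_true = ln(1 + 0.356)
epsilon_true = 0.3045


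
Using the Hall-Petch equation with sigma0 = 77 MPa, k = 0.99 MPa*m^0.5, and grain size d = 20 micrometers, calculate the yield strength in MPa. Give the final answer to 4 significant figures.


sigma_y = sigma0 + k / sqrt(d)
d = 20 um = 2e-05 m
sigma_y = 77 + 0.99 / sqrt(2e-05)
sigma_y = 298.4 MPa


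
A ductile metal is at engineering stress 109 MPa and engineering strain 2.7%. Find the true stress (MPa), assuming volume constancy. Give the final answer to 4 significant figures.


sigma_true = sigma_eng * (1 + epsilon_eng)
sigma_true = 109 * (1 + 0.027)
sigma_true = 111.9 MPa


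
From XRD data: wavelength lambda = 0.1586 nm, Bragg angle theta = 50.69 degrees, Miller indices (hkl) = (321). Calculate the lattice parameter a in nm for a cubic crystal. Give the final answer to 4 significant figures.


d = lambda / (2*sin(theta))
d = 0.1586 / (2*sin(50.69 deg))
d = 0.102491 nm
a = d * sqrt(h^2+k^2+l^2) = 0.102491 * sqrt(14)
a = 0.3835 nm


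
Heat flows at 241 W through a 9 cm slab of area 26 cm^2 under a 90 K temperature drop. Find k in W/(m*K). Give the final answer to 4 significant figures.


k = Q*L / (A*dT)
L = 0.09 m, A = 2.6e-03 m^2
k = 241 * 0.09 / (2.6e-03 * 90)
k = 92.69 W/(m*K)


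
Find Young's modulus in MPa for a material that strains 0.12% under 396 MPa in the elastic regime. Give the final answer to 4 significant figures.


E = sigma / epsilon
epsilon = 0.12% = 1.2e-03
E = 396 / 1.2e-03
E = 330000 MPa


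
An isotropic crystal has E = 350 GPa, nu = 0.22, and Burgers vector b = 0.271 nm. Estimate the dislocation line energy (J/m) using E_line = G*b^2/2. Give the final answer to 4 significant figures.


Step 1: G = E / (2*(1+nu))
G = 350 / (2*(1+0.22)) = 143.443 GPa = 1.43443e+11 Pa
Step 2: E_line = G*b^2/2
b = 0.271 nm = 2.71e-10 m
E_line = 0.5 * 1.43443e+11 * (2.71e-10)^2 = 5.267e-09 J/m


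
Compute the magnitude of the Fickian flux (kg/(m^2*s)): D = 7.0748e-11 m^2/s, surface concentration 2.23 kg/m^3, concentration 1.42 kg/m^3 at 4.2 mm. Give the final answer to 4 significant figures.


J = -D * (dC/dx) = D * (C1 - C2) / dx
J = 7.0748e-11 * (2.23 - 1.42) / 4.2e-03
J = 1.364e-08 kg/(m^2*s)


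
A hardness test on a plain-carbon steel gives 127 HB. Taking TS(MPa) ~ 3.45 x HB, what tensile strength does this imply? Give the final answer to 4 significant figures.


TS (MPa) = 3.45 * HB
TS = 3.45 * 127
TS = 438.2 MPa


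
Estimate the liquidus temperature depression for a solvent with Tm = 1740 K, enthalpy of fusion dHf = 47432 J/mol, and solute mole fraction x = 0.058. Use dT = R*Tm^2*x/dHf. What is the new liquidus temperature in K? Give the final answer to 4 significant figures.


dT = R*Tm^2*x / dHf
dT = 8.314 * 1740^2 * 0.058 / 47432
dT = 30.7797 K
T_new = 1740 - 30.7797 = 1709 K


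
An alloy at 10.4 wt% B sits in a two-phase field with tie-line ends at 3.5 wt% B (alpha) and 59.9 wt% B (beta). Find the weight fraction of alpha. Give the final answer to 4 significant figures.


f_alpha = (C_beta - C0) / (C_beta - C_alpha)
f_alpha = (59.9 - 10.4) / (59.9 - 3.5)
f_alpha = 0.8777


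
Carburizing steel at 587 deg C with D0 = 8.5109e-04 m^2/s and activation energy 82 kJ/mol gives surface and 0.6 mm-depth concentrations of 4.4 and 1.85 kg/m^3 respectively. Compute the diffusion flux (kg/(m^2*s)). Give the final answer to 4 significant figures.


Step 1: D = D0 * exp(-Qd/(R*T))
T = 587 + 273.15 = 860.15 K
D = 8.5109e-04 * exp(-82e3 / (8.314 * 860.15)) = 8.91563e-09 m^2/s
Step 2: J = D * (C1 - C2) / dx
J = 8.91563e-09 * (4.4 - 1.85) / 6e-04
J = 3.789e-05 kg/(m^2*s)


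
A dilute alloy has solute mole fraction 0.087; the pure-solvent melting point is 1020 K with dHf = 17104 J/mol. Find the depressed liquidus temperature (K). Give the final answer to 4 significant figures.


dT = R*Tm^2*x / dHf
dT = 8.314 * 1020^2 * 0.087 / 17104
dT = 43.9979 K
T_new = 1020 - 43.9979 = 976 K


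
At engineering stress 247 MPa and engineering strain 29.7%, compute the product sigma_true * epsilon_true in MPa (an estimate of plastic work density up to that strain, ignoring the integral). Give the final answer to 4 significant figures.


sigma_true = sigma_eng * (1 + epsilon_eng)
sigma_true = 247 * (1 + 0.297) = 320.359 MPa
epsilon_true = ln(1 + epsilon_eng)
epsilon_true = ln(1 + 0.297) = 0.260054
sigma_true * epsilon_true = 320.359 * 0.260054 = 83.31 MPa


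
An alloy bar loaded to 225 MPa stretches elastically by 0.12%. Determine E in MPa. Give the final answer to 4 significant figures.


E = sigma / epsilon
epsilon = 0.12% = 1.2e-03
E = 225 / 1.2e-03
E = 187500 MPa


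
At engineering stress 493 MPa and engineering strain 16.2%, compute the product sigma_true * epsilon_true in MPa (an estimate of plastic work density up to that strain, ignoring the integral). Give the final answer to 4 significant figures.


sigma_true = sigma_eng * (1 + epsilon_eng)
sigma_true = 493 * (1 + 0.162) = 572.866 MPa
epsilon_true = ln(1 + epsilon_eng)
epsilon_true = ln(1 + 0.162) = 0.150143
sigma_true * epsilon_true = 572.866 * 0.150143 = 86.01 MPa


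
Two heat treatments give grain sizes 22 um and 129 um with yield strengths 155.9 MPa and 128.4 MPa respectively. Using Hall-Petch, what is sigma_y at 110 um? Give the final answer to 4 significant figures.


sigma_y = sigma0 + k / sqrt(d)
1/sqrt(d1) = 1/sqrt(2.2e-05) = 213.201;  1/sqrt(d2) = 88.0451
k = (sigma1 - sigma2) / (1/sqrt(d1) - 1/sqrt(d2)) = (155.9 - 128.4) / (213.201 - 88.0451) = 0.219726 MPa*m^0.5
sigma0 = sigma1 - k/sqrt(d1) = 155.9 - 0.219726*213.201 = 109.054 MPa
sigma_y(d3) = 109.054 + 0.219726 / sqrt(1.1e-04) = 130 MPa


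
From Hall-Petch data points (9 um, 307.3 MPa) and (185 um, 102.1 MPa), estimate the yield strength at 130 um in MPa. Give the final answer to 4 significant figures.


sigma_y = sigma0 + k / sqrt(d)
1/sqrt(d1) = 1/sqrt(9e-06) = 333.333;  1/sqrt(d2) = 73.5215
k = (sigma1 - sigma2) / (1/sqrt(d1) - 1/sqrt(d2)) = (307.3 - 102.1) / (333.333 - 73.5215) = 0.789802 MPa*m^0.5
sigma0 = sigma1 - k/sqrt(d1) = 307.3 - 0.789802*333.333 = 44.0326 MPa
sigma_y(d3) = 44.0326 + 0.789802 / sqrt(1.3e-04) = 113.3 MPa


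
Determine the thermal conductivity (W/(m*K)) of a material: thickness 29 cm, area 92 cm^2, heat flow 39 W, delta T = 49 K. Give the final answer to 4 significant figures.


k = Q*L / (A*dT)
L = 0.29 m, A = 9.2e-03 m^2
k = 39 * 0.29 / (9.2e-03 * 49)
k = 25.09 W/(m*K)


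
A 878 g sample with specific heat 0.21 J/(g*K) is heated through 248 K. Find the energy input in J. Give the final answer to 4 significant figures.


Q = m * cp * dT
Q = 878 * 0.21 * 248
Q = 45730 J


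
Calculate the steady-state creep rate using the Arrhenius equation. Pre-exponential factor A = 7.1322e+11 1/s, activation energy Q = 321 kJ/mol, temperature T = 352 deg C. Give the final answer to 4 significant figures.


rate = A * exp(-Q / (R*T))
T = 352 + 273.15 = 625.15 K
rate = 7.1322e+11 * exp(-321e3 / (8.314 * 625.15))
rate = 1.074e-15 1/s


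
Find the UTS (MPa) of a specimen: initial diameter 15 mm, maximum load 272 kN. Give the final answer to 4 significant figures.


A0 = pi*(d/2)^2 = pi*(15/2)^2 = 176.715 mm^2
UTS = F_max / A0 = 272*1000 / 176.715
UTS = 1539 MPa


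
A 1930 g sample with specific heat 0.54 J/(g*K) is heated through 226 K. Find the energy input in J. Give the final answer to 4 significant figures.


Q = m * cp * dT
Q = 1930 * 0.54 * 226
Q = 235500 J


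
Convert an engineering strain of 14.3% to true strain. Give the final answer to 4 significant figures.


epsilon_true = ln(1 + epsilon_eng)
epsilon_true = ln(1 + 0.143)
epsilon_true = 0.1337


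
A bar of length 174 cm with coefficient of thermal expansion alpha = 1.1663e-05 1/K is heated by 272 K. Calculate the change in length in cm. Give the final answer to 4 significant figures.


dL = L0 * alpha * dT
dL = 174 * 1.1663e-05 * 272
dL = 0.552 cm


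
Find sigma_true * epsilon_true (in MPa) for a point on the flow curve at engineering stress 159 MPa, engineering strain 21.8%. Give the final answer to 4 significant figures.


sigma_true = sigma_eng * (1 + epsilon_eng)
sigma_true = 159 * (1 + 0.218) = 193.662 MPa
epsilon_true = ln(1 + epsilon_eng)
epsilon_true = ln(1 + 0.218) = 0.19721
sigma_true * epsilon_true = 193.662 * 0.19721 = 38.19 MPa


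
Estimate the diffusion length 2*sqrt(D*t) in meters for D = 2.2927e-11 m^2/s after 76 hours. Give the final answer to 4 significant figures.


t = 76 hr = 273600 s
Diffusion length = 2*sqrt(D*t)
= 2*sqrt(2.2927e-11 * 273600)
= 5.009e-03 m


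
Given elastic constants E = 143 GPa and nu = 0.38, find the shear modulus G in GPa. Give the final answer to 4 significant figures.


G = E / (2*(1+nu))
G = 143 / (2*(1+0.38))
G = 51.81 GPa


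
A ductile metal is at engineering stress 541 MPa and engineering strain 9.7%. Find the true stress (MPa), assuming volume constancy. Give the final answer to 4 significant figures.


sigma_true = sigma_eng * (1 + epsilon_eng)
sigma_true = 541 * (1 + 0.097)
sigma_true = 593.5 MPa


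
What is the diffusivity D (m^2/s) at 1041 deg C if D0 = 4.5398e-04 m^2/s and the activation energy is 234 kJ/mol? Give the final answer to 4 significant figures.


D = D0 * exp(-Qd / (R*T))
T = 1314.15 K
D = 4.5398e-04 * exp(-234e3 / (8.314 * 1314.15))
D = 2.268e-13 m^2/s


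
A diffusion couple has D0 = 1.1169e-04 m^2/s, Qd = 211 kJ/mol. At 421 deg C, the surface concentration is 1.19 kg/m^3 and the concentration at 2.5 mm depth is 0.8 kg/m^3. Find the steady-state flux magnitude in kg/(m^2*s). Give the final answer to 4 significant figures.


Step 1: D = D0 * exp(-Qd/(R*T))
T = 421 + 273.15 = 694.15 K
D = 1.1169e-04 * exp(-211e3 / (8.314 * 694.15)) = 1.47821e-20 m^2/s
Step 2: J = D * (C1 - C2) / dx
J = 1.47821e-20 * (1.19 - 0.8) / 2.5e-03
J = 2.306e-18 kg/(m^2*s)


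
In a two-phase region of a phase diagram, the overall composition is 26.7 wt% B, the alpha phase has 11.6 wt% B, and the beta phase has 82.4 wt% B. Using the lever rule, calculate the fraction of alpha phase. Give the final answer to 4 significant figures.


f_alpha = (C_beta - C0) / (C_beta - C_alpha)
f_alpha = (82.4 - 26.7) / (82.4 - 11.6)
f_alpha = 0.7867


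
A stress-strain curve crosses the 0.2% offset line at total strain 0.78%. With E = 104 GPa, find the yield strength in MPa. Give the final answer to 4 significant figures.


Offset strain = 0.002
Elastic strain at yield = total_strain - offset = 7.8e-03 - 0.002 = 5.8e-03
sigma_y = E * elastic_strain = 104000 * 5.8e-03
sigma_y = 603.2 MPa


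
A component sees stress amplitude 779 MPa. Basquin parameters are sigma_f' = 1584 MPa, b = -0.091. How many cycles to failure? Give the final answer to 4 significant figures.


sigma_a = sigma_f' * (2*Nf)^b
2*Nf = (sigma_a / sigma_f')^(1/b)
2*Nf = (779 / 1584)^(1/-0.091)
2*Nf = 2437.86
Nf = 1219 cycles


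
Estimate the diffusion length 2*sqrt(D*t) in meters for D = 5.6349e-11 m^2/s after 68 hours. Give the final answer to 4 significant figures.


t = 68 hr = 244800 s
Diffusion length = 2*sqrt(D*t)
= 2*sqrt(5.6349e-11 * 244800)
= 7.428e-03 m


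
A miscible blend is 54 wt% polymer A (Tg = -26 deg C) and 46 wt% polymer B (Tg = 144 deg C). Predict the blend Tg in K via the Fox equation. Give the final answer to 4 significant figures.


1/Tg = w1/Tg1 + w2/Tg2 (in Kelvin)
Tg1 = 247.15 K, Tg2 = 417.15 K
1/Tg = 0.54/247.15 + 0.46/417.15
Tg = 304.2 K


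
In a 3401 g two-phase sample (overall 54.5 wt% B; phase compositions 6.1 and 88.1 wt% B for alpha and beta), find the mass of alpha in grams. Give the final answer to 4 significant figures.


f_alpha = (C_beta - C0) / (C_beta - C_alpha)
f_alpha = (88.1 - 54.5) / (88.1 - 6.1) = 0.409756
m_alpha = f_alpha * m_total = 0.409756 * 3401 = 1394 g


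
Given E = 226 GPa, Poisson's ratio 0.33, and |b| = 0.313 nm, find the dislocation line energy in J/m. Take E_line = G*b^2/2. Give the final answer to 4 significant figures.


Step 1: G = E / (2*(1+nu))
G = 226 / (2*(1+0.33)) = 84.9624 GPa = 8.49624e+10 Pa
Step 2: E_line = G*b^2/2
b = 0.313 nm = 3.13e-10 m
E_line = 0.5 * 8.49624e+10 * (3.13e-10)^2 = 4.162e-09 J/m


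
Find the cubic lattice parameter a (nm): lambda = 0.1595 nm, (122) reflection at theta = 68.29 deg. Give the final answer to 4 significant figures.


d = lambda / (2*sin(theta))
d = 0.1595 / (2*sin(68.29 deg))
d = 0.0858387 nm
a = d * sqrt(h^2+k^2+l^2) = 0.0858387 * sqrt(9)
a = 0.2575 nm


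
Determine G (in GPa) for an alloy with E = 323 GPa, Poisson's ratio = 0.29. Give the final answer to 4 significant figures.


G = E / (2*(1+nu))
G = 323 / (2*(1+0.29))
G = 125.2 GPa


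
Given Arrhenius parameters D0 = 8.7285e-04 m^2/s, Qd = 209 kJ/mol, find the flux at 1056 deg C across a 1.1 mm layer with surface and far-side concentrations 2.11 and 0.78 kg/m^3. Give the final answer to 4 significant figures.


Step 1: D = D0 * exp(-Qd/(R*T))
T = 1056 + 273.15 = 1329.15 K
D = 8.7285e-04 * exp(-209e3 / (8.314 * 1329.15)) = 5.33449e-12 m^2/s
Step 2: J = D * (C1 - C2) / dx
J = 5.33449e-12 * (2.11 - 0.78) / 1.1e-03
J = 6.45e-09 kg/(m^2*s)


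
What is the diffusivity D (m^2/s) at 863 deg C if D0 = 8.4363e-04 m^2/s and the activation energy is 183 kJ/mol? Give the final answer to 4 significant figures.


D = D0 * exp(-Qd / (R*T))
T = 1136.15 K
D = 8.4363e-04 * exp(-183e3 / (8.314 * 1136.15))
D = 3.254e-12 m^2/s


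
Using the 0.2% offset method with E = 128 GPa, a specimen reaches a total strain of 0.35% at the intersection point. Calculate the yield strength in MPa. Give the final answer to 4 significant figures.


Offset strain = 0.002
Elastic strain at yield = total_strain - offset = 3.5e-03 - 0.002 = 1.5e-03
sigma_y = E * elastic_strain = 128000 * 1.5e-03
sigma_y = 192 MPa


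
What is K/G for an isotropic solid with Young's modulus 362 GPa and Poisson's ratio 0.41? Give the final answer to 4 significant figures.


G = E / (2*(1+nu))
G = 362 / (2*(1+0.41)) = 128.369 GPa
K = E / (3*(1-2*nu))
K = 362 / (3*(1-2*0.41)) = 670.37 GPa
K/G = 670.37 / 128.369 = 5.222


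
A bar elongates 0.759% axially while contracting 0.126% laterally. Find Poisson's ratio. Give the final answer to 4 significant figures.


nu = -epsilon_lat / epsilon_axial
Lateral strain is contraction (negative), so using magnitudes:
nu = 0.126 / 0.759
nu = 0.166


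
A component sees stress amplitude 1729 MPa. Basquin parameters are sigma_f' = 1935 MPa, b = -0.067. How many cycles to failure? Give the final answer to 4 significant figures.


sigma_a = sigma_f' * (2*Nf)^b
2*Nf = (sigma_a / sigma_f')^(1/b)
2*Nf = (1729 / 1935)^(1/-0.067)
2*Nf = 5.36589
Nf = 2.683 cycles


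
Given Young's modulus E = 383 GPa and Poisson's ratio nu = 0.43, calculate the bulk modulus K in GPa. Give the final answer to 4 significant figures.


K = E / (3*(1-2*nu))
K = 383 / (3*(1-2*0.43))
K = 911.9 GPa


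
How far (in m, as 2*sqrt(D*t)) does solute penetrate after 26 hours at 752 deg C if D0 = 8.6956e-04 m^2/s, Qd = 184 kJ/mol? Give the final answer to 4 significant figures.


Step 1: D = D0 * exp(-Qd/(R*T))
T = 1025.15 K
D = 8.6956e-04 * exp(-184e3 / (8.314 * 1025.15)) = 3.66082e-13 m^2/s
Step 2: L = 2*sqrt(D*t)
t = 26 h = 93600 s
L = 2*sqrt(3.66082e-13 * 93600) = 3.702e-04 m


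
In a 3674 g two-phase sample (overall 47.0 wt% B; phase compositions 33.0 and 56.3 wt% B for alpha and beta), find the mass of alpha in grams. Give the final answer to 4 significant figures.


f_alpha = (C_beta - C0) / (C_beta - C_alpha)
f_alpha = (56.3 - 47.0) / (56.3 - 33.0) = 0.399142
m_alpha = f_alpha * m_total = 0.399142 * 3674 = 1466 g


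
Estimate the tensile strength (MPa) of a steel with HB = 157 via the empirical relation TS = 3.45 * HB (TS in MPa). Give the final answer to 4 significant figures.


TS (MPa) = 3.45 * HB
TS = 3.45 * 157
TS = 541.7 MPa


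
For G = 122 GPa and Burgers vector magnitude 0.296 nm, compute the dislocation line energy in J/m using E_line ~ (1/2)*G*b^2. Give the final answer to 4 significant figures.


E = G*b^2/2
b = 0.296 nm = 2.96e-10 m
G = 122 GPa = 1.22e+11 Pa
E = 0.5 * 1.22e+11 * (2.96e-10)^2
E = 5.345e-09 J/m


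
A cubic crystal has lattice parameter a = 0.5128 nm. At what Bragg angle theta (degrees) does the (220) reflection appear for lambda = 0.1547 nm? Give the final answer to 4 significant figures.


d = a / sqrt(h^2+k^2+l^2)
d = 0.5128 / sqrt(8) = 0.181302 nm
lambda = 2*d*sin(theta)  =>  sin(theta) = lambda / (2*d)
sin(theta) = 0.1547 / (2 * 0.181302) = 0.426636
theta = 25.25 deg


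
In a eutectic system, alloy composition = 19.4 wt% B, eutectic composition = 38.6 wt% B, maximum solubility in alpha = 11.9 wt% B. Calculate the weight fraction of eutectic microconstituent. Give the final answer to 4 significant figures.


f_primary = (C_e - C0) / (C_e - C_alpha_max)
f_primary = (38.6 - 19.4) / (38.6 - 11.9)
f_primary = 0.719101
f_eutectic = 1 - 0.719101 = 0.2809


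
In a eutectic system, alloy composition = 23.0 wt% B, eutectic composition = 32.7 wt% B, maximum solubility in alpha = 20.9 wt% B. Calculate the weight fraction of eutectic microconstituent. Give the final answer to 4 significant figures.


f_primary = (C_e - C0) / (C_e - C_alpha_max)
f_primary = (32.7 - 23.0) / (32.7 - 20.9)
f_primary = 0.822034
f_eutectic = 1 - 0.822034 = 0.178


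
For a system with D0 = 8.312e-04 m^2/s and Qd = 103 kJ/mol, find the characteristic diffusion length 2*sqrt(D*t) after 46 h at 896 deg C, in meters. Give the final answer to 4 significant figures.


Step 1: D = D0 * exp(-Qd/(R*T))
T = 1169.15 K
D = 8.312e-04 * exp(-103e3 / (8.314 * 1169.15)) = 2.07856e-08 m^2/s
Step 2: L = 2*sqrt(D*t)
t = 46 h = 165600 s
L = 2*sqrt(2.07856e-08 * 165600) = 0.1173 m


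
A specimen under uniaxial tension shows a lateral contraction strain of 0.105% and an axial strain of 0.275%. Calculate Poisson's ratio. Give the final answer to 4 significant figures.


nu = -epsilon_lat / epsilon_axial
Lateral strain is contraction (negative), so using magnitudes:
nu = 0.105 / 0.275
nu = 0.3818


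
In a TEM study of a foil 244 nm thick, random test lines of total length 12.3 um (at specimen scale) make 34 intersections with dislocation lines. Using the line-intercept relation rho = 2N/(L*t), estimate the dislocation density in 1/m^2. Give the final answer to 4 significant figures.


rho = 2N / (L * t)
L = 12.3 um = 1.23e-05 m, t = 244 nm = 2.44e-07 m
rho = 2 * 34 / (1.23e-05 * 2.44e-07)
rho = 2.266e+13 1/m^2


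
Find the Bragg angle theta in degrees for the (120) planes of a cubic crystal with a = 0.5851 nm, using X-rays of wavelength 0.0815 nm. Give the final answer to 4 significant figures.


d = a / sqrt(h^2+k^2+l^2)
d = 0.5851 / sqrt(5) = 0.261665 nm
lambda = 2*d*sin(theta)  =>  sin(theta) = lambda / (2*d)
sin(theta) = 0.0815 / (2 * 0.261665) = 0.155734
theta = 8.959 deg


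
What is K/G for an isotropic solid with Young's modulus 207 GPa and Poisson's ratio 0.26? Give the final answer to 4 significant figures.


G = E / (2*(1+nu))
G = 207 / (2*(1+0.26)) = 82.1429 GPa
K = E / (3*(1-2*nu))
K = 207 / (3*(1-2*0.26)) = 143.75 GPa
K/G = 143.75 / 82.1429 = 1.75


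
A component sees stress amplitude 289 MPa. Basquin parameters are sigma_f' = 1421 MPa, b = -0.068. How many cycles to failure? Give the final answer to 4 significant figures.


sigma_a = sigma_f' * (2*Nf)^b
2*Nf = (sigma_a / sigma_f')^(1/b)
2*Nf = (289 / 1421)^(1/-0.068)
2*Nf = 1.48595e+10
Nf = 7.43e+09 cycles


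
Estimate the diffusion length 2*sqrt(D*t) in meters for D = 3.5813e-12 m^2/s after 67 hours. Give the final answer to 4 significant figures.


t = 67 hr = 241200 s
Diffusion length = 2*sqrt(D*t)
= 2*sqrt(3.5813e-12 * 241200)
= 1.859e-03 m


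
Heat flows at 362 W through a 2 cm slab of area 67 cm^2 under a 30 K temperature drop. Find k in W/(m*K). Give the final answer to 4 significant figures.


k = Q*L / (A*dT)
L = 0.02 m, A = 6.7e-03 m^2
k = 362 * 0.02 / (6.7e-03 * 30)
k = 36.02 W/(m*K)


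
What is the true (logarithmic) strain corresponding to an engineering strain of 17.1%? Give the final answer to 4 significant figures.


epsilon_true = ln(1 + epsilon_eng)
epsilon_true = ln(1 + 0.171)
epsilon_true = 0.1579


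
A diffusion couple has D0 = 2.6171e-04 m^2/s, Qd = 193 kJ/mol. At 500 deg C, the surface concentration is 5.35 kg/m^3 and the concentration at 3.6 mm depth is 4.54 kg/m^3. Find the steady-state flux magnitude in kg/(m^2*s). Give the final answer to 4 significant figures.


Step 1: D = D0 * exp(-Qd/(R*T))
T = 500 + 273.15 = 773.15 K
D = 2.6171e-04 * exp(-193e3 / (8.314 * 773.15)) = 2.38843e-17 m^2/s
Step 2: J = D * (C1 - C2) / dx
J = 2.38843e-17 * (5.35 - 4.54) / 3.6e-03
J = 5.374e-15 kg/(m^2*s)


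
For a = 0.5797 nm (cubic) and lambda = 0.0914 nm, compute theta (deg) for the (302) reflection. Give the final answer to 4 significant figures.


d = a / sqrt(h^2+k^2+l^2)
d = 0.5797 / sqrt(13) = 0.16078 nm
lambda = 2*d*sin(theta)  =>  sin(theta) = lambda / (2*d)
sin(theta) = 0.0914 / (2 * 0.16078) = 0.28424
theta = 16.51 deg


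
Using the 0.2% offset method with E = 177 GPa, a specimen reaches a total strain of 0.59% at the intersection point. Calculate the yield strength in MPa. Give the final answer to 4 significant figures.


Offset strain = 0.002
Elastic strain at yield = total_strain - offset = 5.9e-03 - 0.002 = 3.9e-03
sigma_y = E * elastic_strain = 177000 * 3.9e-03
sigma_y = 690.3 MPa


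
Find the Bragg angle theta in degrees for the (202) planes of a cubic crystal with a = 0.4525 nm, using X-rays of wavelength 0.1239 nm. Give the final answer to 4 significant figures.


d = a / sqrt(h^2+k^2+l^2)
d = 0.4525 / sqrt(8) = 0.159983 nm
lambda = 2*d*sin(theta)  =>  sin(theta) = lambda / (2*d)
sin(theta) = 0.1239 / (2 * 0.159983) = 0.387229
theta = 22.78 deg


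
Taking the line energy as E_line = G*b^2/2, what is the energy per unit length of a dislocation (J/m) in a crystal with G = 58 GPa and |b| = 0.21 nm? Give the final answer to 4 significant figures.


E = G*b^2/2
b = 0.21 nm = 2.1e-10 m
G = 58 GPa = 5.8e+10 Pa
E = 0.5 * 5.8e+10 * (2.1e-10)^2
E = 1.279e-09 J/m


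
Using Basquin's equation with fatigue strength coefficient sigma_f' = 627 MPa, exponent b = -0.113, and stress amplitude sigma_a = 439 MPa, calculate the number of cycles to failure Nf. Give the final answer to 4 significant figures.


sigma_a = sigma_f' * (2*Nf)^b
2*Nf = (sigma_a / sigma_f')^(1/b)
2*Nf = (439 / 627)^(1/-0.113)
2*Nf = 23.439
Nf = 11.72 cycles


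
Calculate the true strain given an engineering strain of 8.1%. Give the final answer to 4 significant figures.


epsilon_true = ln(1 + epsilon_eng)
epsilon_true = ln(1 + 0.081)
epsilon_true = 0.07789


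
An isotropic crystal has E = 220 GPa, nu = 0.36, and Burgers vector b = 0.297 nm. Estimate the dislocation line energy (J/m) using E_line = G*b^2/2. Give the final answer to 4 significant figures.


Step 1: G = E / (2*(1+nu))
G = 220 / (2*(1+0.36)) = 80.8824 GPa = 8.08824e+10 Pa
Step 2: E_line = G*b^2/2
b = 0.297 nm = 2.97e-10 m
E_line = 0.5 * 8.08824e+10 * (2.97e-10)^2 = 3.567e-09 J/m


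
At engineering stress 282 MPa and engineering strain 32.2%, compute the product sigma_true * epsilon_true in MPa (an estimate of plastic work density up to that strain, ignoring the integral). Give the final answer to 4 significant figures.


sigma_true = sigma_eng * (1 + epsilon_eng)
sigma_true = 282 * (1 + 0.322) = 372.804 MPa
epsilon_true = ln(1 + epsilon_eng)
epsilon_true = ln(1 + 0.322) = 0.279146
sigma_true * epsilon_true = 372.804 * 0.279146 = 104.1 MPa


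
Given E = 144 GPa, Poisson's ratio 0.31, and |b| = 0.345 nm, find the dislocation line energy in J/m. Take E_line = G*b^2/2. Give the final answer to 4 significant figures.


Step 1: G = E / (2*(1+nu))
G = 144 / (2*(1+0.31)) = 54.9618 GPa = 5.49618e+10 Pa
Step 2: E_line = G*b^2/2
b = 0.345 nm = 3.45e-10 m
E_line = 0.5 * 5.49618e+10 * (3.45e-10)^2 = 3.271e-09 J/m


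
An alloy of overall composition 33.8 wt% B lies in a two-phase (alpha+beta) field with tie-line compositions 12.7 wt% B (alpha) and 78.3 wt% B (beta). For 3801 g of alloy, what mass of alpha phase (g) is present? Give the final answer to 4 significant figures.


f_alpha = (C_beta - C0) / (C_beta - C_alpha)
f_alpha = (78.3 - 33.8) / (78.3 - 12.7) = 0.678354
m_alpha = f_alpha * m_total = 0.678354 * 3801 = 2578 g


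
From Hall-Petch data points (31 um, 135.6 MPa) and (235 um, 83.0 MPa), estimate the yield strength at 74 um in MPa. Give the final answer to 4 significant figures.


sigma_y = sigma0 + k / sqrt(d)
1/sqrt(d1) = 1/sqrt(3.1e-05) = 179.605;  1/sqrt(d2) = 65.2328
k = (sigma1 - sigma2) / (1/sqrt(d1) - 1/sqrt(d2)) = (135.6 - 83.0) / (179.605 - 65.2328) = 0.459901 MPa*m^0.5
sigma0 = sigma1 - k/sqrt(d1) = 135.6 - 0.459901*179.605 = 52.9994 MPa
sigma_y(d3) = 52.9994 + 0.459901 / sqrt(7.4e-05) = 106.5 MPa


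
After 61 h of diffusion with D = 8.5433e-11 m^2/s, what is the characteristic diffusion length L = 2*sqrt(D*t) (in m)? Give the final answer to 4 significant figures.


t = 61 hr = 219600 s
Diffusion length = 2*sqrt(D*t)
= 2*sqrt(8.5433e-11 * 219600)
= 8.663e-03 m


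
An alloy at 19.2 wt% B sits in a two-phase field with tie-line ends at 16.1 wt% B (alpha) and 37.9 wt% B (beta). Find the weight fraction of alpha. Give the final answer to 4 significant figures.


f_alpha = (C_beta - C0) / (C_beta - C_alpha)
f_alpha = (37.9 - 19.2) / (37.9 - 16.1)
f_alpha = 0.8578


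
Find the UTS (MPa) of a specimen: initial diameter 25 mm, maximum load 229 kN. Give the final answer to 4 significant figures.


A0 = pi*(d/2)^2 = pi*(25/2)^2 = 490.874 mm^2
UTS = F_max / A0 = 229*1000 / 490.874
UTS = 466.5 MPa


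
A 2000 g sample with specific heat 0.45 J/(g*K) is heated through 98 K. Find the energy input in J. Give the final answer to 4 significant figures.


Q = m * cp * dT
Q = 2000 * 0.45 * 98
Q = 88200 J


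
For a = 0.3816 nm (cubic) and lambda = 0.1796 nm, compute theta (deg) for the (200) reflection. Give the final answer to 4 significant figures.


d = a / sqrt(h^2+k^2+l^2)
d = 0.3816 / sqrt(4) = 0.1908 nm
lambda = 2*d*sin(theta)  =>  sin(theta) = lambda / (2*d)
sin(theta) = 0.1796 / (2 * 0.1908) = 0.47065
theta = 28.08 deg


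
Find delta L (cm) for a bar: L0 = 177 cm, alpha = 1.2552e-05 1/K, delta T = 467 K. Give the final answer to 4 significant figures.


dL = L0 * alpha * dT
dL = 177 * 1.2552e-05 * 467
dL = 1.038 cm


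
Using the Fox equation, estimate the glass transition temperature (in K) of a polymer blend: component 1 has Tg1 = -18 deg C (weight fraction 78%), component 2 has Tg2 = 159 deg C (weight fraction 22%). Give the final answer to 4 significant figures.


1/Tg = w1/Tg1 + w2/Tg2 (in Kelvin)
Tg1 = 255.15 K, Tg2 = 432.15 K
1/Tg = 0.78/255.15 + 0.22/432.15
Tg = 280.4 K


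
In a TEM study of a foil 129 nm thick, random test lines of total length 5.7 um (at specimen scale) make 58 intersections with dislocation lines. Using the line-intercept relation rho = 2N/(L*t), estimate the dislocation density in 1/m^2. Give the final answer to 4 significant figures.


rho = 2N / (L * t)
L = 5.7 um = 5.7e-06 m, t = 129 nm = 1.29e-07 m
rho = 2 * 58 / (5.7e-06 * 1.29e-07)
rho = 1.578e+14 1/m^2


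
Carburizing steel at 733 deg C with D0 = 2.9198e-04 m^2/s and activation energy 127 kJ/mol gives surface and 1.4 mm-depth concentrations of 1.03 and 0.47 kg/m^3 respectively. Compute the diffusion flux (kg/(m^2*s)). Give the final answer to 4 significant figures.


Step 1: D = D0 * exp(-Qd/(R*T))
T = 733 + 273.15 = 1006.15 K
D = 2.9198e-04 * exp(-127e3 / (8.314 * 1006.15)) = 7.44499e-11 m^2/s
Step 2: J = D * (C1 - C2) / dx
J = 7.44499e-11 * (1.03 - 0.47) / 1.4e-03
J = 2.978e-08 kg/(m^2*s)


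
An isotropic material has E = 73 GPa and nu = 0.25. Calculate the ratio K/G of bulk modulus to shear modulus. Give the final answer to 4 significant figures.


G = E / (2*(1+nu))
G = 73 / (2*(1+0.25)) = 29.2 GPa
K = E / (3*(1-2*nu))
K = 73 / (3*(1-2*0.25)) = 48.6667 GPa
K/G = 48.6667 / 29.2 = 1.667


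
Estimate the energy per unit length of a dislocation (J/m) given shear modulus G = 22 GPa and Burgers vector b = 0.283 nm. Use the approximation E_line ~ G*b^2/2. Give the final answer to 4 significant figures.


E = G*b^2/2
b = 0.283 nm = 2.83e-10 m
G = 22 GPa = 2.2e+10 Pa
E = 0.5 * 2.2e+10 * (2.83e-10)^2
E = 8.81e-10 J/m


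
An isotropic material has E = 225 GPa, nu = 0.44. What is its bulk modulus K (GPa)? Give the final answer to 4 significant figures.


K = E / (3*(1-2*nu))
K = 225 / (3*(1-2*0.44))
K = 625 GPa


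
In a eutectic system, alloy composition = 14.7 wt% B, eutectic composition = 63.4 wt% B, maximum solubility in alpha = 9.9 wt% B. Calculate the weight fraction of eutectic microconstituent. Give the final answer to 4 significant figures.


f_primary = (C_e - C0) / (C_e - C_alpha_max)
f_primary = (63.4 - 14.7) / (63.4 - 9.9)
f_primary = 0.91028
f_eutectic = 1 - 0.91028 = 0.08972


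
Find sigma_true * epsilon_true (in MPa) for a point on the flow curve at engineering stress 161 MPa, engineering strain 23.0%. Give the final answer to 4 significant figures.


sigma_true = sigma_eng * (1 + epsilon_eng)
sigma_true = 161 * (1 + 0.23) = 198.03 MPa
epsilon_true = ln(1 + epsilon_eng)
epsilon_true = ln(1 + 0.23) = 0.207014
sigma_true * epsilon_true = 198.03 * 0.207014 = 41 MPa


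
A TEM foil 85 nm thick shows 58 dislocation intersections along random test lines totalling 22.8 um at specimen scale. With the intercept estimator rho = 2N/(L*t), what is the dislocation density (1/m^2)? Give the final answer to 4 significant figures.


rho = 2N / (L * t)
L = 22.8 um = 2.28e-05 m, t = 85 nm = 8.5e-08 m
rho = 2 * 58 / (2.28e-05 * 8.5e-08)
rho = 5.986e+13 1/m^2


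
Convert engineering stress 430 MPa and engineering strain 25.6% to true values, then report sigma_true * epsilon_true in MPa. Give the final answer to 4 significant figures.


sigma_true = sigma_eng * (1 + epsilon_eng)
sigma_true = 430 * (1 + 0.256) = 540.08 MPa
epsilon_true = ln(1 + epsilon_eng)
epsilon_true = ln(1 + 0.256) = 0.227932
sigma_true * epsilon_true = 540.08 * 0.227932 = 123.1 MPa


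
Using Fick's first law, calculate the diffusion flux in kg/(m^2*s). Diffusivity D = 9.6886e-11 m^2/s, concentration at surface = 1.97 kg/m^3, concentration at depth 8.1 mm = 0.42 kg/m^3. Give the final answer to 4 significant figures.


J = -D * (dC/dx) = D * (C1 - C2) / dx
J = 9.6886e-11 * (1.97 - 0.42) / 8.1e-03
J = 1.854e-08 kg/(m^2*s)


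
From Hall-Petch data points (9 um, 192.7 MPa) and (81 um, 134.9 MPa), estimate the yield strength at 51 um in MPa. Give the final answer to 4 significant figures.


sigma_y = sigma0 + k / sqrt(d)
1/sqrt(d1) = 1/sqrt(9e-06) = 333.333;  1/sqrt(d2) = 111.111
k = (sigma1 - sigma2) / (1/sqrt(d1) - 1/sqrt(d2)) = (192.7 - 134.9) / (333.333 - 111.111) = 0.2601 MPa*m^0.5
sigma0 = sigma1 - k/sqrt(d1) = 192.7 - 0.2601*333.333 = 106 MPa
sigma_y(d3) = 106 + 0.2601 / sqrt(5.1e-05) = 142.4 MPa


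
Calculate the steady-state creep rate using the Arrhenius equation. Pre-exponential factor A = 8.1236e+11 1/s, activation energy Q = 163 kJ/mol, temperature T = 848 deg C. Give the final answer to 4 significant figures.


rate = A * exp(-Q / (R*T))
T = 848 + 273.15 = 1121.15 K
rate = 8.1236e+11 * exp(-163e3 / (8.314 * 1121.15))
rate = 20670 1/s


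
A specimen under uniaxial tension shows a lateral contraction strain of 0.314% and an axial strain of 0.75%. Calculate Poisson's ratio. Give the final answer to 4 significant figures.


nu = -epsilon_lat / epsilon_axial
Lateral strain is contraction (negative), so using magnitudes:
nu = 0.314 / 0.75
nu = 0.4187


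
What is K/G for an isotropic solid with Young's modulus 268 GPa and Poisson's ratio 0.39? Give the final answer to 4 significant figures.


G = E / (2*(1+nu))
G = 268 / (2*(1+0.39)) = 96.4029 GPa
K = E / (3*(1-2*nu))
K = 268 / (3*(1-2*0.39)) = 406.061 GPa
K/G = 406.061 / 96.4029 = 4.212


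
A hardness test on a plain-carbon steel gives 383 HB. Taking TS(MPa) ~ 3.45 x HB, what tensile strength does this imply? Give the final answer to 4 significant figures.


TS (MPa) = 3.45 * HB
TS = 3.45 * 383
TS = 1321 MPa


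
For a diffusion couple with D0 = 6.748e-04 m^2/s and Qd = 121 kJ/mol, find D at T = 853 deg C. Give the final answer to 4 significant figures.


D = D0 * exp(-Qd / (R*T))
T = 1126.15 K
D = 6.748e-04 * exp(-121e3 / (8.314 * 1126.15))
D = 1.647e-09 m^2/s


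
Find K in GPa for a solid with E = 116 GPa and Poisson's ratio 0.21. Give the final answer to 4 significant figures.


K = E / (3*(1-2*nu))
K = 116 / (3*(1-2*0.21))
K = 66.67 GPa


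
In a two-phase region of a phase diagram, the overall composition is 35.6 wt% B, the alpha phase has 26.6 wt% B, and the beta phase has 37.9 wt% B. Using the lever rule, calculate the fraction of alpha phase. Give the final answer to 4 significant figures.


f_alpha = (C_beta - C0) / (C_beta - C_alpha)
f_alpha = (37.9 - 35.6) / (37.9 - 26.6)
f_alpha = 0.2035


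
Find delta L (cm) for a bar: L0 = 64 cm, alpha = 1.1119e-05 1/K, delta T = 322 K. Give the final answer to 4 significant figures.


dL = L0 * alpha * dT
dL = 64 * 1.1119e-05 * 322
dL = 0.2291 cm


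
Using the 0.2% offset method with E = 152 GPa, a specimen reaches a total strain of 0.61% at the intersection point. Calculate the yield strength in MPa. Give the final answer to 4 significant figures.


Offset strain = 0.002
Elastic strain at yield = total_strain - offset = 6.1e-03 - 0.002 = 4.1e-03
sigma_y = E * elastic_strain = 152000 * 4.1e-03
sigma_y = 623.2 MPa


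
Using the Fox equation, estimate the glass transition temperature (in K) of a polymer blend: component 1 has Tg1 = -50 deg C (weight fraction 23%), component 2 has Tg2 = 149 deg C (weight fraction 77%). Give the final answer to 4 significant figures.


1/Tg = w1/Tg1 + w2/Tg2 (in Kelvin)
Tg1 = 223.15 K, Tg2 = 422.15 K
1/Tg = 0.23/223.15 + 0.77/422.15
Tg = 350.3 K
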